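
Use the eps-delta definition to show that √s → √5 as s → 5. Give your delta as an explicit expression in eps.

Fix eps > 0. We want delta > 0 such that 0 < |s − 5| < delta implies |√s − √5| < eps.
Multiplying by the conjugate, |√s − √5| = |s − 5|/(√s + √5).
Restrict delta ≤ 5 so that |s − 5| < 5 forces s > 0, and then √s + √5 > √5.
Hence |√s − √5| < |s − 5|/√5, which is < eps once |s − 5| < √5·eps.
Take delta = min(5, √5·eps). If 0 < |s − 5| < delta then s > 0 and |√s − √5| < |s − 5|/√5 < eps.

delta = min(5, √5·eps)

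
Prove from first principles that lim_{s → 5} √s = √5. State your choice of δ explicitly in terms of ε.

δ = min(5, √5·ε)

Fix ε > 0. We want δ > 0 such that 0 < |s − 5| < δ implies |√s − √5| < ε.
Rationalise: √s − √5 = (s − 5)/(√s + √5), so |√s − √5| = |s − 5|/(√s + √5).
Restrict δ ≤ 5 so that |s − 5| < 5 forces s > 0, and then √s + √5 > √5.
Hence |√s − √5| < |s − 5|/√5, which is < ε once |s − 5| < √5·ε.
Take δ = min(5, √5·ε). If 0 < |s − 5| < δ then s > 0 and |√s − √5| < |s − 5|/√5 < ε.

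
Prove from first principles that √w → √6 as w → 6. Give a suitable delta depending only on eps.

delta = min(6, √6·eps)

Let eps > 0 be given. We want delta > 0 such that 0 < |w − 6| < delta implies |√w − √6| < eps.
Multiplying by the conjugate, |√w − √6| = |w − 6|/(√w + √6).
Restrict delta ≤ 6 so that |w − 6| < 6 forces w > 0, and then √w + √6 > √6.
Hence |√w − √6| < |w − 6|/√6, which is < eps once |w − 6| < √6·eps.
Take delta = min(6, √6·eps). If 0 < |w − 6| < delta then w > 0 and |√w − √6| < |w − 6|/√6 < eps.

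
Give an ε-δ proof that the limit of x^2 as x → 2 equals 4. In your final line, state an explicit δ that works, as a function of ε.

δ = min(1, ε/5)

Let ε > 0 be given. We seek δ > 0 with 0 < |x − 2| < δ ⇒ |x^2 − 4| < ε.
Factor: x^2 − 4 = (x − 2)(x + 2), so |x^2 − 4| = |x − 2|·|x + 2|.
Impose δ ≤ 1 so that |x| < 3; then |x + 2| ≤ 5.
Hence |x^2 − 4| ≤ 5|x − 2|, which is < ε once |x − 2| < ε/5.
Take δ = min(1, ε/5). If 0 < |x − 2| < δ then both bounds hold and |x^2 − 4| ≤ 5|x − 2| < 5·(ε/5) = ε.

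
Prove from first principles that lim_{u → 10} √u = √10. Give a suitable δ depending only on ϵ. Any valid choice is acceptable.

δ = min(10, √10·ϵ)

Suppose ϵ > 0. We want δ > 0 such that 0 < |u − 10| < δ implies |√u − √10| < ϵ.
Multiplying by the conjugate, |√u − √10| = |u − 10|/(√u + √10).
Restrict δ ≤ 10 so that |u − 10| < 10 forces u > 0, and then √u + √10 > √10.
Hence |√u − √10| < |u − 10|/√10, which is < ϵ once |u − 10| < √10·ϵ.
Take δ = min(10, √10·ϵ). If 0 < |u − 10| < δ then u > 0 and |√u − √10| < |u − 10|/√10 < ϵ.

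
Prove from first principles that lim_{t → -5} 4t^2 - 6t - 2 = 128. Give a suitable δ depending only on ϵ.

δ = min(2, ϵ/54)

Suppose ϵ > 0. We want δ > 0 such that 0 < |t + 5| < δ implies |(4t^2 - 6t - 2) − 128| < ϵ.
(4t^2 - 6t - 2) − 128 = 4t^2 - 6t - 130 = (t + 5)(4t - 26).
So |(4t^2 - 6t - 2) − 128| = |t + 5|·|4t - 26|.
Assume first that |t + 5| < 2, so |t| < 7. Then |4t - 26| ≤ 4·7 + 26 = 54.
Hence |(4t^2 - 6t - 2) − 128| ≤ 54|t + 5| < ϵ provided |t + 5| < ϵ/54.
Take δ = min(2, ϵ/54). Then 0 < |t + 5| < δ gives both |t + 5| < 2 and |t + 5| < ϵ/54, so |(4t^2 - 6t - 2) − 128| < ϵ.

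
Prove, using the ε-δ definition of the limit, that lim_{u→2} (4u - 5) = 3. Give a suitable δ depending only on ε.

Suppose ε > 0. We need δ > 0 so that 0 < |u − 2| < δ implies |(4u - 5) − 3| < ε.
Since (4u - 5) − 3 = 4(u − 2), we have |(4u - 5) − 3| = 4|u − 2|.
So 4|u − 2| < ε exactly when |u − 2| < ε/4.
Take δ = ε/4. If 0 < |u − 2| < δ then |(4u - 5) − 3| = 4|u − 2| < 4·(ε/4) = ε.

δ = ε/4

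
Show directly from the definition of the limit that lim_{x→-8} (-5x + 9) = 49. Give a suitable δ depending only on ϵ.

Let ϵ > 0 be given. We need δ > 0 so that 0 < |x + 8| < δ implies |(-5x + 9) − 49| < ϵ.
|(-5x + 9) − 49| = |-5x - 40| = 5|x + 8|.
So 5|x + 8| < ϵ exactly when |x + 8| < ϵ/5.
Take δ = ϵ/5. If 0 < |x + 8| < δ then |(-5x + 9) − 49| = 5|x + 8| < 5·(ϵ/5) = ϵ.

δ = ϵ/5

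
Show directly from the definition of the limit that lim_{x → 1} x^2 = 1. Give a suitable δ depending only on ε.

Fix ε > 0. We seek δ > 0 with 0 < |x − 1| < δ ⇒ |x^2 − 1| < ε.
Factor: x^2 − 1 = (x − 1)(x + 1), so |x^2 − 1| = |x − 1|·|x + 1|.
Impose δ ≤ 1 so that |x| < 2; then |x + 1| ≤ 3.
Hence |x^2 − 1| ≤ 3|x − 1|, which is < ε once |x − 1| < ε/3.
Take δ = min(1, ε/3). If 0 < |x − 1| < δ then both bounds hold and |x^2 − 1| ≤ 3|x − 1| < 3·(ε/3) = ε.

δ = min(1, ε/3)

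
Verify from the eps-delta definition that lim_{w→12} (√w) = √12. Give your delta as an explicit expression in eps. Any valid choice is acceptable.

Let eps > 0 be given. We want delta > 0 such that 0 < |w − 12| < delta implies |√w − √12| < eps.
Multiplying by the conjugate, |√w − √12| = |w − 12|/(√w + √12).
Restrict delta ≤ 12 so that |w − 12| < 12 forces w > 0, and then √w + √12 > √12.
Hence |√w − √12| < |w − 12|/√12, which is < eps once |w − 12| < √12·eps.
Take delta = min(12, √12·eps). If 0 < |w − 12| < delta then w > 0 and |√w − √12| < |w − 12|/√12 < eps.

delta = min(12, √12·eps)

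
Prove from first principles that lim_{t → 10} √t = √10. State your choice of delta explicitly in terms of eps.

Suppose eps > 0. We want delta > 0 such that 0 < |t − 10| < delta implies |√t − √10| < eps.
Multiplying by the conjugate, |√t − √10| = |t − 10|/(√t + √10).
Restrict delta ≤ 10 so that |t − 10| < 10 forces t > 0, and then √t + √10 > √10.
Hence |√t − √10| < |t − 10|/√10, which is < eps once |t − 10| < √10·eps.
Take delta = min(10, √10·eps). If 0 < |t − 10| < delta then t > 0 and |√t − √10| < |t − 10|/√10 < eps.

delta = min(10, √10·eps)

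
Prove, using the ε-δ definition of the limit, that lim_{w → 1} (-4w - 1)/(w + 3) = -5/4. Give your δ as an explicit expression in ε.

Fix ε > 0. We want δ > 0 with 0 < |w − 1| < δ ⇒ |(-4w - 1)/(w + 3) + 5/4| < ε.
Combining over a common denominator, (-4w - 1)/(w + 3) + 5/4 = [(-4w - 1)·4 − (-5)·(w + 3)] / [4·(w + 3)] = -11(w − 1) / (4(w + 3)).
So |(-4w - 1)/(w + 3) + 5/4| = 11|w − 1| / (4·|w + 3|).
Require δ ≤ 2, so |w + 3| ≥ |4| − |w − 1| > 4 − 2 = 2.
Hence |(-4w - 1)/(w + 3) + 5/4| < 11|w − 1|/(4·2) = (11/8)|w − 1|, which is < ε once |w − 1| < (8/11)ε.
Take δ = min(2, (8/11)ε). Then 0 < |w − 1| < δ forces both bounds, so |(-4w - 1)/(w + 3) + 5/4| < ε.

δ = min(2, (8/11)ε)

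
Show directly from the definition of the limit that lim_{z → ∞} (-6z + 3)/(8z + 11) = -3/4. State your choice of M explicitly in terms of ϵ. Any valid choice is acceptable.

Fix ϵ > 0. We seek M > 0 such that z > M implies |(-6z + 3)/(8z + 11) + 3/4| < ϵ.
(-6z + 3)/(8z + 11) + 3/4 = (8(-6z + 3) − (-6)(8z + 11)) / (8(8z + 11)) = 90/(8(8z + 11)).
For z > 0 we have 8z + 11 > 8z, so |(-6z + 3)/(8z + 11) + 3/4| = 90/(8(8z + 11)) < 90/(8·8z) = (45/32)/z.
Thus |(-6z + 3)/(8z + 11) + 3/4| < ϵ whenever z > (45/32)/ϵ.
Take M = (45/32)/ϵ. If z > M then |(-6z + 3)/(8z + 11) + 3/4| < (45/32)/z < ϵ.

M = (45/32)/ϵ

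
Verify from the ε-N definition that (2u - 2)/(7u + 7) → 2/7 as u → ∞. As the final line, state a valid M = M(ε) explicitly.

Let ε > 0. We seek M > 0 such that u > M implies |(2u - 2)/(7u + 7) − (2/7)| < ε.
(2u - 2)/(7u + 7) − (2/7) = (7(2u - 2) − 2(7u + 7)) / (7(7u + 7)) = -28/(7(7u + 7)).
For u > 0 we have 7u + 7 > 7u, so |(2u - 2)/(7u + 7) − (2/7)| = 28/(7(7u + 7)) < 28/(7·7u) = (4/7)/u.
Thus |(2u - 2)/(7u + 7) − (2/7)| < ε whenever u > (4/7)/ε.
Take M = (4/7)/ε. If u > M then |(2u - 2)/(7u + 7) − (2/7)| < (4/7)/u < ε.

M = (4/7)/ε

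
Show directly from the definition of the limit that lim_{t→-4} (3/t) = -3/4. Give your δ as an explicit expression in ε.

Let ε > 0. We seek δ > 0 such that 0 < |t + 4| < δ implies |3/t + 3/4| < ε.
|3/t + 3/4| = 3·|-4 − t|/(4·|t|) = 3|t + 4|/(4|t|).
Require δ ≤ 2 so that |t| > 4 − 2 = 2, hence 4|t| > 8.
Then |3/t + 3/4| < 3|t + 4|/8, which is < ε when |t + 4| < (8/3)ε.
Take δ = min(2, (8/3)ε). Then 0 < |t + 4| < δ gives both |t + 4| < 2 and |t + 4| < (8/3)ε, so |3/t + 3/4| < ε.

δ = min(2, (8/3)ε)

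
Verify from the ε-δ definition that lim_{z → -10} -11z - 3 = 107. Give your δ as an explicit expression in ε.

Suppose ε > 0. We need δ > 0 so that 0 < |z + 10| < δ implies |(-11z - 3) − 107| < ε.
|(-11z - 3) − 107| = |-11z - 110| = 11|z + 10|.
Thus it suffices that |z + 10| < ε/11.
Take δ = ε/11. If 0 < |z + 10| < δ then |(-11z - 3) − 107| = 11|z + 10| < 11·(ε/11) = ε.

δ = ε/11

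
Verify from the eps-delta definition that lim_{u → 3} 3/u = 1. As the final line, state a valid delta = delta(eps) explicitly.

delta = min(3/2, (3/2)eps)

Let eps > 0. We seek delta > 0 such that 0 < |u − 3| < delta implies |3/u − 1| < eps.
|3/u − 1| = 3·|3 − u|/(3·|u|) = 3|u − 3|/(3|u|).
Restrict delta ≤ 3/2. Then |u − 3| < 3/2 gives |u| > 3/2, so 3|u| > 9/2.
Then |3/u − 1| < 3|u − 3|/(9/2), which is < eps when |u − 3| < (3/2)eps.
Take delta = min(3/2, (3/2)eps). Then 0 < |u − 3| < delta gives both |u − 3| < 3/2 and |u − 3| < (3/2)eps, so |3/u − 1| < eps.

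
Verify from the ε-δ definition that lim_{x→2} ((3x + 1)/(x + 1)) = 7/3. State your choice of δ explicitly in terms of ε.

δ = min(3/2, (9/4)ε)

Suppose ε > 0. We want δ > 0 with 0 < |x − 2| < δ ⇒ |(3x + 1)/(x + 1) − (7/3)| < ε.
Combining over a common denominator, (3x + 1)/(x + 1) − (7/3) = [(3x + 1)·3 − 7·(x + 1)] / [3·(x + 1)] = 2(x − 2) / (3(x + 1)).
So |(3x + 1)/(x + 1) − (7/3)| = 2|x − 2| / (3·|x + 1|).
Require δ ≤ 3/2, so |x + 1| ≥ |3| − |x − 2| > 3 − 3/2 = 3/2.
Hence |(3x + 1)/(x + 1) − (7/3)| < 2|x − 2|/(3·(3/2)) = (4/9)|x − 2|, which is < ε once |x − 2| < (9/4)ε.
Take δ = min(3/2, (9/4)ε). Then 0 < |x − 2| < δ forces both bounds, so |(3x + 1)/(x + 1) − (7/3)| < ε.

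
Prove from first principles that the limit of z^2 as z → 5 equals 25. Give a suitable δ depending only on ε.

δ = min(1, ε/11)

Let ε > 0 be given. We seek δ > 0 with 0 < |z − 5| < δ ⇒ |z^2 − 25| < ε.
Factor: z^2 − 25 = (z − 5)(z + 5), so |z^2 − 25| = |z − 5|·|z + 5|.
Impose δ ≤ 1 so that |z| < 6; then |z + 5| ≤ 11.
Hence |z^2 − 25| ≤ 11|z − 5|, which is < ε once |z − 5| < ε/11.
Take δ = min(1, ε/11). If 0 < |z − 5| < δ then both bounds hold and |z^2 − 25| ≤ 11|z − 5| < 11·(ε/11) = ε.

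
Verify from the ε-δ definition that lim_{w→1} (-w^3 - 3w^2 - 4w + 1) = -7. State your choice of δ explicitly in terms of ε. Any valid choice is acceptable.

Suppose ε > 0. We want δ > 0 such that 0 < |w − 1| < δ implies |(-w^3 - 3w^2 - 4w + 1) + 7| < ε.
(-w^3 - 3w^2 - 4w + 1) + 7 = -w^3 - 3w^2 - 4w + 8 = (w − 1)(-w^2 - 4w - 8).
So |(-w^3 - 3w^2 - 4w + 1) + 7| = |w − 1|·|-w^2 - 4w - 8|.
Assume first that |w − 1| < 1, so |w| < 2. Then |-w^2 - 4w - 8| ≤ 2^2 + 4·2 + 8 = 20.
Hence |(-w^3 - 3w^2 - 4w + 1) + 7| ≤ 20|w − 1| < ε provided |w − 1| < ε/20.
Take δ = min(1, ε/20). Then 0 < |w − 1| < δ gives both |w − 1| < 1 and |w − 1| < ε/20, so |(-w^3 - 3w^2 - 4w + 1) + 7| < ε.

δ = min(1, ε/20)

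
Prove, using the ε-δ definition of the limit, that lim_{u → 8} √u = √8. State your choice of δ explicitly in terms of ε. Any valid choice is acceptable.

δ = min(8, √8·ε)

Let ε > 0 be given. We want δ > 0 such that 0 < |u − 8| < δ implies |√u − √8| < ε.
Rationalise: √u − √8 = (u − 8)/(√u + √8), so |√u − √8| = |u − 8|/(√u + √8).
Restrict δ ≤ 8 so that |u − 8| < 8 forces u > 0, and then √u + √8 > √8.
Hence |√u − √8| < |u − 8|/√8, which is < ε once |u − 8| < √8·ε.
Take δ = min(8, √8·ε). If 0 < |u − 8| < δ then u > 0 and |√u − √8| < |u − 8|/√8 < ε.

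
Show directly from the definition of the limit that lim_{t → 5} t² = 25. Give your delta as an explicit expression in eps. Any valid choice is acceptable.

delta = min(1, eps/11)

Let eps > 0 be given. We seek delta > 0 with 0 < |t − 5| < delta ⇒ |t² − 25| < eps.
Factor: t² − 25 = (t − 5)(t + 5), so |t² − 25| = |t − 5|·|t + 5|.
Impose delta ≤ 1 so that |t| < 6; then |t + 5| ≤ 11.
Hence |t² − 25| ≤ 11|t − 5|, which is < eps once |t − 5| < eps/11.
Take delta = min(1, eps/11). If 0 < |t − 5| < delta then both bounds hold and |t² − 25| ≤ 11|t − 5| < 11·(eps/11) = eps.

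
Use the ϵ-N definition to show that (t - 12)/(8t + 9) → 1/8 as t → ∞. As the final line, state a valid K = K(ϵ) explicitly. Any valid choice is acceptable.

K = (105/64)/ϵ

Let ϵ > 0. We seek K > 0 such that t > K implies |(t - 12)/(8t + 9) − (1/8)| < ϵ.
(t - 12)/(8t + 9) − (1/8) = (8(t - 12) − (8t + 9)) / (8(8t + 9)) = -105/(8(8t + 9)).
For t > 0 we have 8t + 9 > 8t, so |(t - 12)/(8t + 9) − (1/8)| = 105/(8(8t + 9)) < 105/(8·8t) = (105/64)/t.
Thus |(t - 12)/(8t + 9) − (1/8)| < ϵ whenever t > (105/64)/ϵ.
Take K = (105/64)/ϵ. If t > K then |(t - 12)/(8t + 9) − (1/8)| < (105/64)/t < ϵ.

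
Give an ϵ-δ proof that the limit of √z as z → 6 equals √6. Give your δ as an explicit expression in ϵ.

Let ϵ > 0 be given. We want δ > 0 such that 0 < |z − 6| < δ implies |√z − √6| < ϵ.
Multiplying by the conjugate, |√z − √6| = |z − 6|/(√z + √6).
Restrict δ ≤ 6 so that |z − 6| < 6 forces z > 0, and then √z + √6 > √6.
Hence |√z − √6| < |z − 6|/√6, which is < ϵ once |z − 6| < √6·ϵ.
Take δ = min(6, √6·ϵ). If 0 < |z − 6| < δ then z > 0 and |√z − √6| < |z − 6|/√6 < ϵ.

δ = min(6, √6·ϵ)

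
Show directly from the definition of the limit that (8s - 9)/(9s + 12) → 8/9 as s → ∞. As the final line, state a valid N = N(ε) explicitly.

N = (59/27)/ε

Fix ε > 0. We seek N > 0 such that s > N implies |(8s - 9)/(9s + 12) − (8/9)| < ε.
(8s - 9)/(9s + 12) − (8/9) = (9(8s - 9) − 8(9s + 12)) / (9(9s + 12)) = -177/(9(9s + 12)).
For s > 0 we have 9s + 12 > 9s, so |(8s - 9)/(9s + 12) − (8/9)| = 177/(9(9s + 12)) < 177/(9·9s) = (59/27)/s.
Thus |(8s - 9)/(9s + 12) − (8/9)| < ε whenever s > (59/27)/ε.
Take N = (59/27)/ε. If s > N then |(8s - 9)/(9s + 12) − (8/9)| < (59/27)/s < ε.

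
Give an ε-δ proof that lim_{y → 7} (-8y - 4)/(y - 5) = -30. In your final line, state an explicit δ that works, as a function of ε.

δ = min(1, (1/22)ε)

Fix ε > 0. We want δ > 0 with 0 < |y − 7| < δ ⇒ |(-8y - 4)/(y - 5) + 30| < ε.
Combining over a common denominator, (-8y - 4)/(y - 5) + 30 = [(-8y - 4)·2 − (-60)·(y - 5)] / [2·(y - 5)] = 44(y − 7) / (2(y - 5)).
So |(-8y - 4)/(y - 5) + 30| = 44|y − 7| / (2·|y − 5|).
Restrict δ ≤ 1. Then |y − 7| < 1 gives |y − 5| = |(y − 7) + 2| ≥ 2 − 1 = 1.
Hence |(-8y - 4)/(y - 5) + 30| < 44|y − 7|/(2·1) = 22|y − 7|, which is < ε once |y − 7| < (1/22)ε.
Take δ = min(1, (1/22)ε). Then 0 < |y − 7| < δ forces both bounds, so |(-8y - 4)/(y - 5) + 30| < ε.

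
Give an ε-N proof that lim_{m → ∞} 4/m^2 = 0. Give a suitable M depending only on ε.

Fix ε > 0. For m ≥ 1, |4/m^2 − 0| = 4/m^2.
4/m^2 < ε ⇔ m^2 > 4/ε ⇔ m > (4/ε)^{1/2}.
Take M = (4/ε)^{1/2}. Then m > M implies 4/m^2 < ε.

M = (4/ε)^{1/2}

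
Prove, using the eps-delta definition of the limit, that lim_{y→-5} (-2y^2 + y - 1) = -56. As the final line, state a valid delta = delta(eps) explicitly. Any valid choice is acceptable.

Let eps > 0. We want delta > 0 such that 0 < |y + 5| < delta implies |(-2y^2 + y - 1) + 56| < eps.
(-2y^2 + y - 1) + 56 = -2y^2 + y + 55 = (y + 5)(-2y + 11).
So |(-2y^2 + y - 1) + 56| = |y + 5|·|-2y + 11|.
Assume first that |y + 5| < 1, so |y| < 6. Then |-2y + 11| ≤ 2·6 + 11 = 23.
Hence |(-2y^2 + y - 1) + 56| ≤ 23|y + 5| < eps provided |y + 5| < eps/23.
Take delta = min(1, eps/23). Then 0 < |y + 5| < delta gives both |y + 5| < 1 and |y + 5| < eps/23, so |(-2y^2 + y - 1) + 56| < eps.

delta = min(1, eps/23)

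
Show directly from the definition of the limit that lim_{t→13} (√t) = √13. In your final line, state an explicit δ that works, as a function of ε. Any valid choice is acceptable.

Let ε > 0. We want δ > 0 such that 0 < |t − 13| < δ implies |√t − √13| < ε.
Multiplying by the conjugate, |√t − √13| = |t − 13|/(√t + √13).
Restrict δ ≤ 13 so that |t − 13| < 13 forces t > 0, and then √t + √13 > √13.
Hence |√t − √13| < |t − 13|/√13, which is < ε once |t − 13| < √13·ε.
Take δ = min(13, √13·ε). If 0 < |t − 13| < δ then t > 0 and |√t − √13| < |t − 13|/√13 < ε.

δ = min(13, √13·ε)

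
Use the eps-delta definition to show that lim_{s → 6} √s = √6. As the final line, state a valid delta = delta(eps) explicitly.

delta = min(6, √6·eps)

Suppose eps > 0. We want delta > 0 such that 0 < |s − 6| < delta implies |√s − √6| < eps.
Rationalise: √s − √6 = (s − 6)/(√s + √6), so |√s − √6| = |s − 6|/(√s + √6).
Restrict delta ≤ 6 so that |s − 6| < 6 forces s > 0, and then √s + √6 > √6.
Hence |√s − √6| < |s − 6|/√6, which is < eps once |s − 6| < √6·eps.
Take delta = min(6, √6·eps). If 0 < |s − 6| < delta then s > 0 and |√s − √6| < |s − 6|/√6 < eps.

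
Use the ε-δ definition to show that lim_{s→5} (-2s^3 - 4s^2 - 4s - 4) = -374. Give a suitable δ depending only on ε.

δ = min(1, ε/230)

Fix ε > 0. We want δ > 0 such that 0 < |s − 5| < δ implies |(-2s^3 - 4s^2 - 4s - 4) + 374| < ε.
(-2s^3 - 4s^2 - 4s - 4) + 374 = -2s^3 - 4s^2 - 4s + 370 = (s − 5)(-2s^2 - 14s - 74).
So |(-2s^3 - 4s^2 - 4s - 4) + 374| = |s − 5|·|-2s^2 - 14s - 74|.
Require δ ≤ 1. Then |s − 5| < 1 gives |s| < 6, and by the triangle inequality |-2s^2 - 14s - 74| ≤ 2·6^2 + 14·6 + 74 = 230.
Hence |(-2s^3 - 4s^2 - 4s - 4) + 374| ≤ 230|s − 5| < ε provided |s − 5| < ε/230.
Choosing δ = min(1, ε/230) ensures both conditions, hence |(-2s^3 - 4s^2 - 4s - 4) + 374| < ε.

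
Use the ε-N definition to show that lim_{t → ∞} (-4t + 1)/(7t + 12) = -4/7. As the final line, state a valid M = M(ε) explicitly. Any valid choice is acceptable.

Let ε > 0. We seek M > 0 such that t > M implies |(-4t + 1)/(7t + 12) + 4/7| < ε.
(-4t + 1)/(7t + 12) + 4/7 = (7(-4t + 1) − (-4)(7t + 12)) / (7(7t + 12)) = 55/(7(7t + 12)).
For t > 0 we have 7t + 12 > 7t, so |(-4t + 1)/(7t + 12) + 4/7| = 55/(7(7t + 12)) < 55/(7·7t) = (55/49)/t.
Thus |(-4t + 1)/(7t + 12) + 4/7| < ε whenever t > (55/49)/ε.
Take M = (55/49)/ε. If t > M then |(-4t + 1)/(7t + 12) + 4/7| < (55/49)/t < ε.

M = (55/49)/ε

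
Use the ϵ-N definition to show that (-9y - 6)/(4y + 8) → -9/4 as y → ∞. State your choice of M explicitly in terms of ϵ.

Let ϵ > 0. We seek M > 0 such that y > M implies |(-9y - 6)/(4y + 8) + 9/4| < ϵ.
(-9y - 6)/(4y + 8) + 9/4 = (4(-9y - 6) − (-9)(4y + 8)) / (4(4y + 8)) = 48/(4(4y + 8)).
For y > 0 we have 4y + 8 > 4y, so |(-9y - 6)/(4y + 8) + 9/4| = 48/(4(4y + 8)) < 48/(4·4y) = 3/y.
Thus |(-9y - 6)/(4y + 8) + 9/4| < ϵ whenever y > 3/ϵ.
Take M = 3/ϵ. If y > M then |(-9y - 6)/(4y + 8) + 9/4| < 3/y < ϵ.

M = 3/ϵ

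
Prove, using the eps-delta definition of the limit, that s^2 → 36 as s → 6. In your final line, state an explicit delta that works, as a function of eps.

Suppose eps > 0. We seek delta > 0 with 0 < |s − 6| < delta ⇒ |s^2 − 36| < eps.
Factor: s^2 − 36 = (s − 6)(s + 6), so |s^2 − 36| = |s − 6|·|s + 6|.
Restrict delta ≤ 2. Then |s − 6| < 2 gives |s| < 8, so by the triangle inequality |s + 6| ≤ 8 + 6 = 14.
Hence |s^2 − 36| ≤ 14|s − 6|, which is < eps once |s − 6| < eps/14.
Take delta = min(2, eps/14). If 0 < |s − 6| < delta then both bounds hold and |s^2 − 36| ≤ 14|s − 6| < 14·(eps/14) = eps.

delta = min(2, eps/14)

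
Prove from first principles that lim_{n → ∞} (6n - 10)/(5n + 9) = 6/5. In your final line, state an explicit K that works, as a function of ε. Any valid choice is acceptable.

K = (104/25)/ε

Let ε > 0. For n ≥ 1, |(6n - 10)/(5n + 9) − (6/5)| = |-104|/(5(5n + 9)) = 104/(5(5n + 9)).
Since 5n + 9 ≥ 5n for n ≥ 1, this is ≤ 104/(5·5n) = (104/25)/n.
So |(6n - 10)/(5n + 9) − (6/5)| < ε whenever n > (104/25)/ε.
Take K = (104/25)/ε. If n > K then |(6n - 10)/(5n + 9) − (6/5)| ≤ (104/25)/n < ε.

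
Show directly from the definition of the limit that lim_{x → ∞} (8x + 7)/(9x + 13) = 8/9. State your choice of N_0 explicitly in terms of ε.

Fix ε > 0. We seek N_0 > 0 such that x > N_0 implies |(8x + 7)/(9x + 13) − (8/9)| < ε.
(8x + 7)/(9x + 13) − (8/9) = (9(8x + 7) − 8(9x + 13)) / (9(9x + 13)) = -41/(9(9x + 13)).
For x > 0 we have 9x + 13 > 9x, so |(8x + 7)/(9x + 13) − (8/9)| = 41/(9(9x + 13)) < 41/(9·9x) = (41/81)/x.
Thus |(8x + 7)/(9x + 13) − (8/9)| < ε whenever x > (41/81)/ε.
Take N_0 = (41/81)/ε. If x > N_0 then |(8x + 7)/(9x + 13) − (8/9)| < (41/81)/x < ε.

N_0 = (41/81)/ε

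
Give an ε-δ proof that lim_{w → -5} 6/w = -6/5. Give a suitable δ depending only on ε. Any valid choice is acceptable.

Fix ε > 0. We seek δ > 0 such that 0 < |w + 5| < δ implies |6/w + 6/5| < ε.
|6/w + 6/5| = 6·|-5 − w|/(5·|w|) = 6|w + 5|/(5|w|).
Restrict δ ≤ 5/2. Then |w + 5| < 5/2 gives |w| > 5/2, so 5|w| > 25/2.
Then |6/w + 6/5| < 6|w + 5|/(25/2), which is < ε when |w + 5| < (25/12)ε.
Take δ = min(5/2, (25/12)ε). Then 0 < |w + 5| < δ gives both |w + 5| < 5/2 and |w + 5| < (25/12)ε, so |6/w + 6/5| < ε.

δ = min(5/2, (25/12)ε)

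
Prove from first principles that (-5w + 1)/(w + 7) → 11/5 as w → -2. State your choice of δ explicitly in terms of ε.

Let ε > 0 be given. We want δ > 0 with 0 < |w + 2| < δ ⇒ |(-5w + 1)/(w + 7) − (11/5)| < ε.
Combining over a common denominator, (-5w + 1)/(w + 7) − (11/5) = [(-5w + 1)·5 − 11·(w + 7)] / [5·(w + 7)] = -36(w + 2) / (5(w + 7)).
So |(-5w + 1)/(w + 7) − (11/5)| = 36|w + 2| / (5·|w + 7|).
Require δ ≤ 5/2, so |w + 7| ≥ |5| − |w + 2| > 5 − 5/2 = 5/2.
Hence |(-5w + 1)/(w + 7) − (11/5)| < 36|w + 2|/(5·(5/2)) = (72/25)|w + 2|, which is < ε once |w + 2| < (25/72)ε.
Take δ = min(5/2, (25/72)ε). Then 0 < |w + 2| < δ forces both bounds, so |(-5w + 1)/(w + 7) − (11/5)| < ε.

δ = min(5/2, (25/72)ε)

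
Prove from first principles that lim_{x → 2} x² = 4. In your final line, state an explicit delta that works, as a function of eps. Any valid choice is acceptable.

Let eps > 0. We seek delta > 0 with 0 < |x − 2| < delta ⇒ |x² − 4| < eps.
Factor: x² − 4 = (x − 2)(x + 2), so |x² − 4| = |x − 2|·|x + 2|.
Impose delta ≤ 2 so that |x| < 4; then |x + 2| ≤ 6.
Hence |x² − 4| ≤ 6|x − 2|, which is < eps once |x − 2| < eps/6.
Take delta = min(2, eps/6). If 0 < |x − 2| < delta then both bounds hold and |x² − 4| ≤ 6|x − 2| < 6·(eps/6) = eps.

delta = min(2, eps/6)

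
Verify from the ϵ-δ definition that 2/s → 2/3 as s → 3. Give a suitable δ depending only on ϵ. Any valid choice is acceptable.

Let ϵ > 0. We seek δ > 0 such that 0 < |s − 3| < δ implies |2/s − (2/3)| < ϵ.
|2/s − (2/3)| = 2·|3 − s|/(3·|s|) = 2|s − 3|/(3|s|).
Require δ ≤ 3/2 so that |s| > 3 − 3/2 = 3/2, hence 3|s| > 9/2.
Then |2/s − (2/3)| < 2|s − 3|/(9/2), which is < ϵ when |s − 3| < (9/4)ϵ.
Take δ = min(3/2, (9/4)ϵ). Then 0 < |s − 3| < δ gives both |s − 3| < 3/2 and |s − 3| < (9/4)ϵ, so |2/s − (2/3)| < ϵ.

δ = min(3/2, (9/4)ϵ)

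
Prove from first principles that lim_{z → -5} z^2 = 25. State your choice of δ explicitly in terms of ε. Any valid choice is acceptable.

δ = min(2, ε/12)

Suppose ε > 0. We seek δ > 0 with 0 < |z + 5| < δ ⇒ |z^2 − 25| < ε.
Factor: z^2 − 25 = (z + 5)(z - 5), so |z^2 − 25| = |z + 5|·|z - 5|.
Restrict δ ≤ 2. Then |z + 5| < 2 gives |z| < 7, so by the triangle inequality |z - 5| ≤ 7 + 5 = 12.
Hence |z^2 − 25| ≤ 12|z + 5|, which is < ε once |z + 5| < ε/12.
Take δ = min(2, ε/12). If 0 < |z + 5| < δ then both bounds hold and |z^2 − 25| ≤ 12|z + 5| < 12·(ε/12) = ε.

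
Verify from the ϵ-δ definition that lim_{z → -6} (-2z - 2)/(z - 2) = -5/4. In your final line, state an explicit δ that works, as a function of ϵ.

Let ϵ > 0. We want δ > 0 with 0 < |z + 6| < δ ⇒ |(-2z - 2)/(z - 2) + 5/4| < ϵ.
Combining over a common denominator, (-2z - 2)/(z - 2) + 5/4 = [(-2z - 2)·(-8) − 10·(z - 2)] / [(-8)·(z - 2)] = 6(z + 6) / ((-8)(z - 2)).
So |(-2z - 2)/(z - 2) + 5/4| = 6|z + 6| / (8·|z − 2|).
Restrict δ ≤ 4. Then |z + 6| < 4 gives |z − 2| = |(z + 6) + (-8)| ≥ 8 − 4 = 4.
Hence |(-2z - 2)/(z - 2) + 5/4| < 6|z + 6|/(8·4) = (3/16)|z + 6|, which is < ϵ once |z + 6| < (16/3)ϵ.
Take δ = min(4, (16/3)ϵ). Then 0 < |z + 6| < δ forces both bounds, so |(-2z - 2)/(z - 2) + 5/4| < ϵ.

δ = min(4, (16/3)ϵ)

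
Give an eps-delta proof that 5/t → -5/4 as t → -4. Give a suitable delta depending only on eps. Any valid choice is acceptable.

delta = min(2, (8/5)eps)

Let eps > 0 be given. We seek delta > 0 such that 0 < |t + 4| < delta implies |5/t + 5/4| < eps.
|5/t + 5/4| = 5·|-4 − t|/(4·|t|) = 5|t + 4|/(4|t|).
Restrict delta ≤ 2. Then |t + 4| < 2 gives |t| > 2, so 4|t| > 8.
Then |5/t + 5/4| < 5|t + 4|/8, which is < eps when |t + 4| < (8/5)eps.
Take delta = min(2, (8/5)eps). Then 0 < |t + 4| < delta gives both |t + 4| < 2 and |t + 4| < (8/5)eps, so |5/t + 5/4| < eps.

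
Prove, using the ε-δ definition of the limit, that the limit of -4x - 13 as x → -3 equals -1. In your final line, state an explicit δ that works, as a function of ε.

Let ε > 0. We need δ > 0 so that 0 < |x + 3| < δ implies |(-4x - 13) + 1| < ε.
|(-4x - 13) + 1| = |-4x - 12| = 4|x + 3|.
So 4|x + 3| < ε exactly when |x + 3| < ε/4.
Take δ = ε/4. If 0 < |x + 3| < δ then |(-4x - 13) + 1| = 4|x + 3| < 4·(ε/4) = ε.

δ = ε/4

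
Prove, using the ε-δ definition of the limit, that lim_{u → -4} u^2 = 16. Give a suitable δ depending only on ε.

Suppose ε > 0. We seek δ > 0 with 0 < |u + 4| < δ ⇒ |u^2 − 16| < ε.
Factor: u^2 − 16 = (u + 4)(u - 4), so |u^2 − 16| = |u + 4|·|u - 4|.
Impose δ ≤ 2 so that |u| < 6; then |u - 4| ≤ 10.
Hence |u^2 − 16| ≤ 10|u + 4|, which is < ε once |u + 4| < ε/10.
Take δ = min(2, ε/10). If 0 < |u + 4| < δ then both bounds hold and |u^2 − 16| ≤ 10|u + 4| < 10·(ε/10) = ε.

δ = min(2, ε/10)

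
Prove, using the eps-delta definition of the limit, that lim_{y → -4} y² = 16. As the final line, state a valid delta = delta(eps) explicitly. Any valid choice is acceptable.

delta = min(1, eps/9)

Let eps > 0 be given. We seek delta > 0 with 0 < |y + 4| < delta ⇒ |y² − 16| < eps.
Factor: y² − 16 = (y + 4)(y - 4), so |y² − 16| = |y + 4|·|y - 4|.
Restrict delta ≤ 1. Then |y + 4| < 1 gives |y| < 5, so by the triangle inequality |y - 4| ≤ 5 + 4 = 9.
Hence |y² − 16| ≤ 9|y + 4|, which is < eps once |y + 4| < eps/9.
Take delta = min(1, eps/9). If 0 < |y + 4| < delta then both bounds hold and |y² − 16| ≤ 9|y + 4| < 9·(eps/9) = eps.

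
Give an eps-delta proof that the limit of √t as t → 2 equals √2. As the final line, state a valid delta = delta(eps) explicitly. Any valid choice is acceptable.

Let eps > 0. We want delta > 0 such that 0 < |t − 2| < delta implies |√t − √2| < eps.
Rationalise: √t − √2 = (t − 2)/(√t + √2), so |√t − √2| = |t − 2|/(√t + √2).
Restrict delta ≤ 2 so that |t − 2| < 2 forces t > 0, and then √t + √2 > √2.
Hence |√t − √2| < |t − 2|/√2, which is < eps once |t − 2| < √2·eps.
Take delta = min(2, √2·eps). If 0 < |t − 2| < delta then t > 0 and |√t − √2| < |t − 2|/√2 < eps.

delta = min(2, √2·eps)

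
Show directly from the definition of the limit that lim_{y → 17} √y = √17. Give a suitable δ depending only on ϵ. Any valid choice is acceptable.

δ = min(17, √17·ϵ)

Fix ϵ > 0. We want δ > 0 such that 0 < |y − 17| < δ implies |√y − √17| < ϵ.
Rationalise: √y − √17 = (y − 17)/(√y + √17), so |√y − √17| = |y − 17|/(√y + √17).
Restrict δ ≤ 17 so that |y − 17| < 17 forces y > 0, and then √y + √17 > √17.
Hence |√y − √17| < |y − 17|/√17, which is < ϵ once |y − 17| < √17·ϵ.
Take δ = min(17, √17·ϵ). If 0 < |y − 17| < δ then y > 0 and |√y − √17| < |y − 17|/√17 < ϵ.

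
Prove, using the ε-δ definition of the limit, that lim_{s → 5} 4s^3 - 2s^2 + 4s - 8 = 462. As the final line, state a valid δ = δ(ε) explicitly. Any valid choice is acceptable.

Let ε > 0. We want δ > 0 such that 0 < |s − 5| < δ implies |(4s^3 - 2s^2 + 4s - 8) − 462| < ε.
(4s^3 - 2s^2 + 4s - 8) − 462 = 4s^3 - 2s^2 + 4s - 470 = (s − 5)(4s^2 + 18s + 94).
So |(4s^3 - 2s^2 + 4s - 8) − 462| = |s − 5|·|4s^2 + 18s + 94|.
Require δ ≤ 1. Then |s − 5| < 1 gives |s| < 6, and by the triangle inequality |4s^2 + 18s + 94| ≤ 4·6^2 + 18·6 + 94 = 346.
Hence |(4s^3 - 2s^2 + 4s - 8) − 462| ≤ 346|s − 5| < ε provided |s − 5| < ε/346.
Take δ = min(1, ε/346). Then 0 < |s − 5| < δ gives both |s − 5| < 1 and |s − 5| < ε/346, so |(4s^3 - 2s^2 + 4s - 8) − 462| < ε.

δ = min(1, ε/346)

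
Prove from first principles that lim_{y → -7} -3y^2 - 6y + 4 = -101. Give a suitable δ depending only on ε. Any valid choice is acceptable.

Let ε > 0 be given. We want δ > 0 such that 0 < |y + 7| < δ implies |(-3y^2 - 6y + 4) + 101| < ε.
(-3y^2 - 6y + 4) + 101 = -3y^2 - 6y + 105 = (y + 7)(-3y + 15).
So |(-3y^2 - 6y + 4) + 101| = |y + 7|·|-3y + 15|.
Require δ ≤ 1. Then |y + 7| < 1 gives |y| < 8, and by the triangle inequality |-3y + 15| ≤ 3·8 + 15 = 39.
Hence |(-3y^2 - 6y + 4) + 101| ≤ 39|y + 7| < ε provided |y + 7| < ε/39.
Choosing δ = min(1, ε/39) ensures both conditions, hence |(-3y^2 - 6y + 4) + 101| < ε.

δ = min(1, ε/39)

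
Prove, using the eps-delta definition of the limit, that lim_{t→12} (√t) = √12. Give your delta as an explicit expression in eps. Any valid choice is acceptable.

delta = min(12, √12·eps)

Let eps > 0 be given. We want delta > 0 such that 0 < |t − 12| < delta implies |√t − √12| < eps.
Rationalise: √t − √12 = (t − 12)/(√t + √12), so |√t − √12| = |t − 12|/(√t + √12).
Restrict delta ≤ 12 so that |t − 12| < 12 forces t > 0, and then √t + √12 > √12.
Hence |√t − √12| < |t − 12|/√12, which is < eps once |t − 12| < √12·eps.
Take delta = min(12, √12·eps). If 0 < |t − 12| < delta then t > 0 and |√t − √12| < |t − 12|/√12 < eps.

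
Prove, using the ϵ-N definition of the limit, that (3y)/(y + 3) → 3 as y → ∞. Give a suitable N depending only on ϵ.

N = 9/ϵ

Suppose ϵ > 0. We seek N > 0 such that y > N implies |(3y)/(y + 3) − 3| < ϵ.
(3y)/(y + 3) − 3 = ((3y) − 3(y + 3)) / ((y + 3)) = -9/((y + 3)).
For y > 0 we have y + 3 > y, so |(3y)/(y + 3) − 3| = 9/((y + 3)) < 9/(y) = 9/y.
Thus |(3y)/(y + 3) − 3| < ϵ whenever y > 9/ϵ.
Take N = 9/ϵ. If y > N then |(3y)/(y + 3) − 3| < 9/y < ϵ.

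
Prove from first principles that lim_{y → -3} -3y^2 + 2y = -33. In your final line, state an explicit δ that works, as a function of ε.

δ = min(2, ε/26)

Fix ε > 0. We want δ > 0 such that 0 < |y + 3| < δ implies |(-3y^2 + 2y) + 33| < ε.
(-3y^2 + 2y) + 33 = -3y^2 + 2y + 33 = (y + 3)(-3y + 11).
So |(-3y^2 + 2y) + 33| = |y + 3|·|-3y + 11|.
Assume first that |y + 3| < 2, so |y| < 5. Then |-3y + 11| ≤ 3·5 + 11 = 26.
Hence |(-3y^2 + 2y) + 33| ≤ 26|y + 3| < ε provided |y + 3| < ε/26.
Choosing δ = min(2, ε/26) ensures both conditions, hence |(-3y^2 + 2y) + 33| < ε.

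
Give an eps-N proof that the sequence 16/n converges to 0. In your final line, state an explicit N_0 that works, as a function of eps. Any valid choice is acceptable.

N_0 = 16/eps

Let eps > 0 be given. For n ≥ 1, |16/n − 0| = 16/(n) ≤ 16/n.
We need 16/n < eps, i.e. n > 16/eps.
Take N_0 = 16/eps. If n > N_0 then |16/n| ≤ 16/n < eps.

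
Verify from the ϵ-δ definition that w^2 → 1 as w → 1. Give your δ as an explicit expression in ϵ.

δ = min(1, ϵ/3)

Suppose ϵ > 0. We seek δ > 0 with 0 < |w − 1| < δ ⇒ |w^2 − 1| < ϵ.
Factor: w^2 − 1 = (w − 1)(w + 1), so |w^2 − 1| = |w − 1|·|w + 1|.
Restrict δ ≤ 1. Then |w − 1| < 1 gives |w| < 2, so by the triangle inequality |w + 1| ≤ 2 + 1 = 3.
Hence |w^2 − 1| ≤ 3|w − 1|, which is < ϵ once |w − 1| < ϵ/3.
Take δ = min(1, ϵ/3). If 0 < |w − 1| < δ then both bounds hold and |w^2 − 1| ≤ 3|w − 1| < 3·(ϵ/3) = ϵ.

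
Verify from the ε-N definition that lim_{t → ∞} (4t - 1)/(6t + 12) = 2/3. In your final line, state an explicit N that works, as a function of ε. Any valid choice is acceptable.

N = (3/2)/ε

Suppose ε > 0. We seek N > 0 such that t > N implies |(4t - 1)/(6t + 12) − (2/3)| < ε.
(4t - 1)/(6t + 12) − (2/3) = (6(4t - 1) − 4(6t + 12)) / (6(6t + 12)) = -54/(6(6t + 12)).
For t > 0 we have 6t + 12 > 6t, so |(4t - 1)/(6t + 12) − (2/3)| = 54/(6(6t + 12)) < 54/(6·6t) = (3/2)/t.
Thus |(4t - 1)/(6t + 12) − (2/3)| < ε whenever t > (3/2)/ε.
Take N = (3/2)/ε. If t > N then |(4t - 1)/(6t + 12) − (2/3)| < (3/2)/t < ε.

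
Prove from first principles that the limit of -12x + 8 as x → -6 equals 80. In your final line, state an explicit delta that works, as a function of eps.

delta = eps/12

Suppose eps > 0. We need delta > 0 so that 0 < |x + 6| < delta implies |(-12x + 8) − 80| < eps.
|(-12x + 8) − 80| = |-12x - 72| = 12|x + 6|.
Thus it suffices that |x + 6| < eps/12.
Take delta = eps/12. If 0 < |x + 6| < delta then |(-12x + 8) − 80| = 12|x + 6| < 12·(eps/12) = eps.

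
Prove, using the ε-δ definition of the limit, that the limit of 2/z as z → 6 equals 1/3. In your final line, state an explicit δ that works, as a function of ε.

δ = min(3, 9ε)

Suppose ε > 0. We seek δ > 0 such that 0 < |z − 6| < δ implies |2/z − (1/3)| < ε.
|2/z − (1/3)| = 2·|6 − z|/(6·|z|) = 2|z − 6|/(6|z|).
Require δ ≤ 3 so that |z| > 6 − 3 = 3, hence 6|z| > 18.
Then |2/z − (1/3)| < 2|z − 6|/18, which is < ε when |z − 6| < 9ε.
Take δ = min(3, 9ε). Then 0 < |z − 6| < δ gives both |z − 6| < 3 and |z − 6| < 9ε, so |2/z − (1/3)| < ε.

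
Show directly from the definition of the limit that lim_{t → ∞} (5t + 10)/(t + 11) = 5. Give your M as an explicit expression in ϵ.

M = 45/ϵ

Let ϵ > 0 be given. We seek M > 0 such that t > M implies |(5t + 10)/(t + 11) − 5| < ϵ.
(5t + 10)/(t + 11) − 5 = ((5t + 10) − 5(t + 11)) / ((t + 11)) = -45/((t + 11)).
For t > 0 we have t + 11 > t, so |(5t + 10)/(t + 11) − 5| = 45/((t + 11)) < 45/(t) = 45/t.
Thus |(5t + 10)/(t + 11) − 5| < ϵ whenever t > 45/ϵ.
Take M = 45/ϵ. If t > M then |(5t + 10)/(t + 11) − 5| < 45/t < ϵ.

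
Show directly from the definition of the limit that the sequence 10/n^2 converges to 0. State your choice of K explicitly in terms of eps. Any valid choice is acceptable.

Suppose eps > 0. For n ≥ 1, |10/n^2 − 0| = 10/n^2.
10/n^2 < eps ⇔ n^2 > 10/eps ⇔ n > (10/eps)^{1/2}.
Take K = (10/eps)^{1/2}. Then n > K implies 10/n^2 < eps.

K = (10/eps)^{1/2}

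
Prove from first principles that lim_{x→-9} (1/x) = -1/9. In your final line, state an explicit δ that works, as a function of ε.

Let ε > 0 be given. We seek δ > 0 such that 0 < |x + 9| < δ implies |1/x + 1/9| < ε.
|1/x + 1/9| = |-9 − x|/(9·|x|) = |x + 9|/(9|x|).
Require δ ≤ 9/2 so that |x| > 9 − 9/2 = 9/2, hence 9|x| > 81/2.
Then |1/x + 1/9| < |x + 9|/(81/2), which is < ε when |x + 9| < (81/2)ε.
Take δ = min(9/2, (81/2)ε). Then 0 < |x + 9| < δ gives both |x + 9| < 9/2 and |x + 9| < (81/2)ε, so |1/x + 1/9| < ε.

δ = min(9/2, (81/2)ε)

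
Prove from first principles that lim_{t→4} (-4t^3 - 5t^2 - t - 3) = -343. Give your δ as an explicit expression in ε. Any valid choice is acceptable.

δ = min(2, ε/355)

Fix ε > 0. We want δ > 0 such that 0 < |t − 4| < δ implies |(-4t^3 - 5t^2 - t - 3) + 343| < ε.
(-4t^3 - 5t^2 - t - 3) + 343 = -4t^3 - 5t^2 - t + 340 = (t − 4)(-4t^2 - 21t - 85).
So |(-4t^3 - 5t^2 - t - 3) + 343| = |t − 4|·|-4t^2 - 21t - 85|.
Require δ ≤ 2. Then |t − 4| < 2 gives |t| < 6, and by the triangle inequality |-4t^2 - 21t - 85| ≤ 4·6^2 + 21·6 + 85 = 355.
Hence |(-4t^3 - 5t^2 - t - 3) + 343| ≤ 355|t − 4| < ε provided |t − 4| < ε/355.
Choosing δ = min(2, ε/355) ensures both conditions, hence |(-4t^3 - 5t^2 - t - 3) + 343| < ε.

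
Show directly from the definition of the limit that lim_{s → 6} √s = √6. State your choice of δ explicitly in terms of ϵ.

δ = min(6, √6·ϵ)

Let ϵ > 0. We want δ > 0 such that 0 < |s − 6| < δ implies |√s − √6| < ϵ.
Multiplying by the conjugate, |√s − √6| = |s − 6|/(√s + √6).
Restrict δ ≤ 6 so that |s − 6| < 6 forces s > 0, and then √s + √6 > √6.
Hence |√s − √6| < |s − 6|/√6, which is < ϵ once |s − 6| < √6·ϵ.
Take δ = min(6, √6·ϵ). If 0 < |s − 6| < δ then s > 0 and |√s − √6| < |s − 6|/√6 < ϵ.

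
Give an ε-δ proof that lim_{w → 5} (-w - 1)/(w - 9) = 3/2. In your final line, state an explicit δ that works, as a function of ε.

δ = min(2, (4/5)ε)

Let ε > 0. We want δ > 0 with 0 < |w − 5| < δ ⇒ |(-w - 1)/(w - 9) − (3/2)| < ε.
Combining over a common denominator, (-w - 1)/(w - 9) − (3/2) = [(-w - 1)·(-4) − (-6)·(w - 9)] / [(-4)·(w - 9)] = 10(w − 5) / ((-4)(w - 9)).
So |(-w - 1)/(w - 9) − (3/2)| = 10|w − 5| / (4·|w − 9|).
Require δ ≤ 2, so |w − 9| ≥ |-4| − |w − 5| > 4 − 2 = 2.
Hence |(-w - 1)/(w - 9) − (3/2)| < 10|w − 5|/(4·2) = (5/4)|w − 5|, which is < ε once |w − 5| < (4/5)ε.
Take δ = min(2, (4/5)ε). Then 0 < |w − 5| < δ forces both bounds, so |(-w - 1)/(w - 9) − (3/2)| < ε.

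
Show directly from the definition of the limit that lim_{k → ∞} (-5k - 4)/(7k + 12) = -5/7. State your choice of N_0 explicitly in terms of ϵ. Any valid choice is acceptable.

N_0 = (32/49)/ϵ

Let ϵ > 0 be given. For k ≥ 1, |(-5k - 4)/(7k + 12) + 5/7| = |32|/(7(7k + 12)) = 32/(7(7k + 12)).
Since 7k + 12 ≥ 7k for k ≥ 1, this is ≤ 32/(7·7k) = (32/49)/k.
So |(-5k - 4)/(7k + 12) + 5/7| < ϵ whenever k > (32/49)/ϵ.
Take N_0 = (32/49)/ϵ. If k > N_0 then |(-5k - 4)/(7k + 12) + 5/7| ≤ (32/49)/k < ϵ.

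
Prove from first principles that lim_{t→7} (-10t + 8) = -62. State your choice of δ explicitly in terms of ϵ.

Suppose ϵ > 0. We need δ > 0 so that 0 < |t − 7| < δ implies |(-10t + 8) + 62| < ϵ.
|(-10t + 8) + 62| = |-10t + 70| = 10|t − 7|.
Thus it suffices that |t − 7| < ϵ/10.
Choosing δ = ϵ/10 gives |(-10t + 8) + 62| = 10|t − 7| < ϵ whenever |t − 7| < δ.

δ = ϵ/10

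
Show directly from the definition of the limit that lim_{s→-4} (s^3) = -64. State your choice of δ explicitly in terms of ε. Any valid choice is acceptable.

δ = min(1, ε/61)

Let ε > 0 be given. We seek δ > 0 with 0 < |s + 4| < δ ⇒ |s^3 + 64| < ε.
Factor: s^3 + 64 = (s + 4)(s^2 - 4s + 16), so |s^3 + 64| = |s + 4|·|s^2 - 4s + 16|.
Impose δ ≤ 1 so that |s| < 5; then |s^2 - 4s + 16| ≤ 61.
Hence |s^3 + 64| ≤ 61|s + 4|, which is < ε once |s + 4| < ε/61.
Take δ = min(1, ε/61). If 0 < |s + 4| < δ then both bounds hold and |s^3 + 64| ≤ 61|s + 4| < 61·(ε/61) = ε.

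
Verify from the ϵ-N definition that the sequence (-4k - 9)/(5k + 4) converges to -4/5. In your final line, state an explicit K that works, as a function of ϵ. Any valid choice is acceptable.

K = (29/25)/ϵ

Let ϵ > 0 be given. For k ≥ 1, |(-4k - 9)/(5k + 4) + 4/5| = |-29|/(5(5k + 4)) = 29/(5(5k + 4)).
Since 5k + 4 ≥ 5k for k ≥ 1, this is ≤ 29/(5·5k) = (29/25)/k.
So |(-4k - 9)/(5k + 4) + 4/5| < ϵ whenever k > (29/25)/ϵ.
Take K = (29/25)/ϵ. If k > K then |(-4k - 9)/(5k + 4) + 4/5| ≤ (29/25)/k < ϵ.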